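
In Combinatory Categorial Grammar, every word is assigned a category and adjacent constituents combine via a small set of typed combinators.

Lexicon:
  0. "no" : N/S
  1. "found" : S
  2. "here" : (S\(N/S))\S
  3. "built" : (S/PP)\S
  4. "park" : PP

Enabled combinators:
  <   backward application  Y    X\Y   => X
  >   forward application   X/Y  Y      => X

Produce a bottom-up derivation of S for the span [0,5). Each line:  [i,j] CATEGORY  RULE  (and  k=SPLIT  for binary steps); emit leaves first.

[0,1] N/S  lex  "no"
[1,2] S  lex  "found"
[2,3] (S\(N/S))\S  lex  "here"
[1,3] S\(N/S)  <  k=2
[0,3] S  <  k=1
[3,4] (S/PP)\S  lex  "built"
[0,4] S/PP  <  k=3
[4,5] PP  lex  "park"
[0,5] S  >  k=4

[0,5] S   >
  [0,4] S/PP   <
    [0,3] S   <
      [0,1] "no" : N/S
      [1,3] S\(N/S)   <
        [1,2] "found" : S
        [2,3] "here" : (S\(N/S))\S
    [3,4] "built" : (S/PP)\S
  [4,5] "park" : PP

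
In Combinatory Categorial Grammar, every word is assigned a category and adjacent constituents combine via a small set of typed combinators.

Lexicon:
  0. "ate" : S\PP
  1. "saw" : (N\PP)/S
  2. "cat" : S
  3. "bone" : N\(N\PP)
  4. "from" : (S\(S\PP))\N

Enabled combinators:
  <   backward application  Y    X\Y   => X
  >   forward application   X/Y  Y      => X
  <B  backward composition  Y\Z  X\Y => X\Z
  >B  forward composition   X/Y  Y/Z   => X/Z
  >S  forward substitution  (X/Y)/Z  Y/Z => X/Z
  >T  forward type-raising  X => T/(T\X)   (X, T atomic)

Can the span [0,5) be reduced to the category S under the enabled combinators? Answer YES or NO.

YES

[0,5] S   <
  [0,1] "ate" : S\PP
  [1,5] S\(S\PP)   <
    [1,4] N   <
      [1,3] N\PP   >
        [1,2] "saw" : (N\PP)/S
        [2,3] "cat" : S
      [3,4] "bone" : N\(N\PP)
    [4,5] "from" : (S\(S\PP))\N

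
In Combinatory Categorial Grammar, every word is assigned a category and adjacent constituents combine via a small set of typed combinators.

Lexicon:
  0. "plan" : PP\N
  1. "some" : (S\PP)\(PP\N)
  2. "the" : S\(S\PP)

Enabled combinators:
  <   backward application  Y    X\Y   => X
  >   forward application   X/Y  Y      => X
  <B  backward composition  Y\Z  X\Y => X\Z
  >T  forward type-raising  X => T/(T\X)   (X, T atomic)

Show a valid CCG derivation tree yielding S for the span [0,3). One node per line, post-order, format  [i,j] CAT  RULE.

[0,3] S   <
  [0,2] S\PP   <
    [0,1] "plan" : PP\N
    [1,2] "some" : (S\PP)\(PP\N)
  [2,3] "the" : S\(S\PP)

[0,1] PP\N  lex  "plan"
[1,2] (S\PP)\(PP\N)  lex  "some"
[0,2] S\PP  <  k=1
[2,3] S\(S\PP)  lex  "the"
[0,3] S  <  k=2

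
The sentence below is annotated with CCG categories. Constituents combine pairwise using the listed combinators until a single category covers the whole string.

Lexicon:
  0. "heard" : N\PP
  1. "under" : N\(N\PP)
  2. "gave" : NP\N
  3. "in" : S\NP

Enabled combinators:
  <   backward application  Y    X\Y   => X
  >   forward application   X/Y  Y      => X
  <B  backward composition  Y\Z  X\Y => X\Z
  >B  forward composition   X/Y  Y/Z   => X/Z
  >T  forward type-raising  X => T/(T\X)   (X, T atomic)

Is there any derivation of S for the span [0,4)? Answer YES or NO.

YES

[0,4] S   <
  [0,2] N   <
    [0,1] "heard" : N\PP
    [1,2] "under" : N\(N\PP)
  [2,4] S\N   <B
    [2,3] "gave" : NP\N
    [3,4] "in" : S\NP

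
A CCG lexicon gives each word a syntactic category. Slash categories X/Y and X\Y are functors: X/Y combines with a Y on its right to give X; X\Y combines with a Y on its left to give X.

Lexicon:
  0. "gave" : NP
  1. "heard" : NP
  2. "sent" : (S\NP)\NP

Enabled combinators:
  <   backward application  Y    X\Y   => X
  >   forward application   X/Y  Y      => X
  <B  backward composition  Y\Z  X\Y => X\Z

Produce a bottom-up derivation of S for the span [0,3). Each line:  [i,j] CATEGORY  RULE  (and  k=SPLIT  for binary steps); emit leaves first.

[0,1] NP  lex  "gave"
[1,2] NP  lex  "heard"
[2,3] (S\NP)\NP  lex  "sent"
[1,3] S\NP  <  k=2
[0,3] S  <  k=1

[0,3] S   <
  [0,1] "gave" : NP
  [1,3] S\NP   <
    [1,2] "heard" : NP
    [2,3] "sent" : (S\NP)\NP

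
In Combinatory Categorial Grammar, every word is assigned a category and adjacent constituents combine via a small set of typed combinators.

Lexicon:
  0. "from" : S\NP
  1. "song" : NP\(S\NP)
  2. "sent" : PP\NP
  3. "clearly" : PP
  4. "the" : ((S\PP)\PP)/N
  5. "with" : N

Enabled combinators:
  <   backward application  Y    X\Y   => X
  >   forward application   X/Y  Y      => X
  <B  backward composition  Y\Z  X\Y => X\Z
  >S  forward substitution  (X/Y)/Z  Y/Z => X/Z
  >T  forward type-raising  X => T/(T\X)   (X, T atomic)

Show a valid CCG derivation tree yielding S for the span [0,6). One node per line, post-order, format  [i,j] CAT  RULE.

[0,6] S   <
  [0,3] PP   <
    [0,2] NP   <
      [0,1] "from" : S\NP
      [1,2] "song" : NP\(S\NP)
    [2,3] "sent" : PP\NP
  [3,6] S\PP   <
    [3,4] "clearly" : PP
    [4,6] (S\PP)\PP   >
      [4,5] "the" : ((S\PP)\PP)/N
      [5,6] "with" : N

[0,1] S\NP  lex  "from"
[1,2] NP\(S\NP)  lex  "song"
[0,2] NP  <  k=1
[2,3] PP\NP  lex  "sent"
[0,3] PP  <  k=2
[3,4] PP  lex  "clearly"
[4,5] ((S\PP)\PP)/N  lex  "the"
[5,6] N  lex  "with"
[4,6] (S\PP)\PP  >  k=5
[3,6] S\PP  <  k=4
[0,6] S  <  k=3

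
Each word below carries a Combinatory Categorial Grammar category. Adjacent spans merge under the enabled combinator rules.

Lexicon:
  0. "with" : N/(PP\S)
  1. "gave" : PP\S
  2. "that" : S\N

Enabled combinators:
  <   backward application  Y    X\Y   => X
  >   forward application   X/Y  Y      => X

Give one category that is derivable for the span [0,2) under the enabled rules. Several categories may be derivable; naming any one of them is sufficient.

N

[0,3] S   <
  [0,2] N   >
    [0,1] "with" : N/(PP\S)
    [1,2] "gave" : PP\S
  [2,3] "that" : S\N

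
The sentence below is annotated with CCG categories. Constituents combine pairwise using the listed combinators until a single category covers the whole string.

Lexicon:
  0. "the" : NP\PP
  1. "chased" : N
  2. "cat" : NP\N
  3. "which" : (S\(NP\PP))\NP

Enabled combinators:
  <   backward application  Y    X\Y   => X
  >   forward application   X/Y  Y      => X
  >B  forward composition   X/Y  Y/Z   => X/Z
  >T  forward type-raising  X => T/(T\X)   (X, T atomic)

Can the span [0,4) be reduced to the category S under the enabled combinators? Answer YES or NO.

YES

[0,4] S   <
  [0,1] "the" : NP\PP
  [1,4] S\(NP\PP)   <
    [1,3] NP   <
      [1,2] "chased" : N
      [2,3] "cat" : NP\N
    [3,4] "which" : (S\(NP\PP))\NP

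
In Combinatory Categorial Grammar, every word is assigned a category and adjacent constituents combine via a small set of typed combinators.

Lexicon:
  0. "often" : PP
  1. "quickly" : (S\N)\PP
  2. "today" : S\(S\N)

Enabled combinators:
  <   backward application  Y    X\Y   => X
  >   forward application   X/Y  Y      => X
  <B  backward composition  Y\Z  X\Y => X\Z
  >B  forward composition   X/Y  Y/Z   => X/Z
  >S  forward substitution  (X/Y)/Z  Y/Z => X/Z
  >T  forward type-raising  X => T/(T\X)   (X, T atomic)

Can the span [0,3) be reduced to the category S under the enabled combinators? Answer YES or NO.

YES

[0,3] S   <
  [0,2] S\N   <
    [0,1] "often" : PP
    [1,2] "quickly" : (S\N)\PP
  [2,3] "today" : S\(S\N)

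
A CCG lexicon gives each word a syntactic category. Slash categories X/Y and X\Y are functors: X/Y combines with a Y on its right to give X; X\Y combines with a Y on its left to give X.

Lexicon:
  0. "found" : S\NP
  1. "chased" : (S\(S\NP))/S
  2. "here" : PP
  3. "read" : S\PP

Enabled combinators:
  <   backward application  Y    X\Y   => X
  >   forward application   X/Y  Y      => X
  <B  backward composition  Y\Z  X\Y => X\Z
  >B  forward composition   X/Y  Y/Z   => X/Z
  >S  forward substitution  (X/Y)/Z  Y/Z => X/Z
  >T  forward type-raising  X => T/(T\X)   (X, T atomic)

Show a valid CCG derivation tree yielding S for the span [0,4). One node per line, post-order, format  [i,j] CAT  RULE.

[0,1] S\NP  lex  "found"
[1,2] (S\(S\NP))/S  lex  "chased"
[2,3] PP  lex  "here"
[2,3] S/(S\PP)  >T
[3,4] S\PP  lex  "read"
[2,4] S  >  k=3
[1,4] S\(S\NP)  >  k=2
[0,4] S  <  k=1

[0,4] S   <
  [0,1] "found" : S\NP
  [1,4] S\(S\NP)   >
    [1,2] "chased" : (S\(S\NP))/S
    [2,4] S   >
      [2,3] S/(S\PP)   >T
        [2,3] "here" : PP
      [3,4] "read" : S\PP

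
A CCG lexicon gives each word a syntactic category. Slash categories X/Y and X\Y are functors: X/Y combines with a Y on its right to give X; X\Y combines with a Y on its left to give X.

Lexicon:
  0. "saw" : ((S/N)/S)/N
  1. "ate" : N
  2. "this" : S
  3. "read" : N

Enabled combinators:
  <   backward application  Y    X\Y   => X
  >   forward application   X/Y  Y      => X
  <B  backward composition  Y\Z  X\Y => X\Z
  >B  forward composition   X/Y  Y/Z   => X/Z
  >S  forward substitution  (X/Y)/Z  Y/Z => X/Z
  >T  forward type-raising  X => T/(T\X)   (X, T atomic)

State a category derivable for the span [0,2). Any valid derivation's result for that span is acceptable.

(S/N)/S

[0,4] S   >
  [0,3] S/N   >
    [0,2] (S/N)/S   >
      [0,1] "saw" : ((S/N)/S)/N
      [1,2] "ate" : N
    [2,3] "this" : S
  [3,4] "read" : N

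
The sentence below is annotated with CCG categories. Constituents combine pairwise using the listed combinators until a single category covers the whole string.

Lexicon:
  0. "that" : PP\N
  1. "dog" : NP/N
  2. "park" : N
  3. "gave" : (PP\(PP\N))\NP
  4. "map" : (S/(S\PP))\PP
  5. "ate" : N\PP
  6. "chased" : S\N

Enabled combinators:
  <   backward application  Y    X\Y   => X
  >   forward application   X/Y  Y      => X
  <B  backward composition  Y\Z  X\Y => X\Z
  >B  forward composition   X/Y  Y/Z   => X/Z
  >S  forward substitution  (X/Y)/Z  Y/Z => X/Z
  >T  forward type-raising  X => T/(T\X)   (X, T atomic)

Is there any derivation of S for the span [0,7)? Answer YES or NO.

YES

[0,7] S   >
  [0,5] S/(S\PP)   <
    [0,4] PP   <
      [0,1] "that" : PP\N
      [1,4] PP\(PP\N)   <
        [1,3] NP   >
          [1,2] "dog" : NP/N
          [2,3] "park" : N
        [3,4] "gave" : (PP\(PP\N))\NP
    [4,5] "map" : (S/(S\PP))\PP
  [5,7] S\PP   <B
    [5,6] "ate" : N\PP
    [6,7] "chased" : S\N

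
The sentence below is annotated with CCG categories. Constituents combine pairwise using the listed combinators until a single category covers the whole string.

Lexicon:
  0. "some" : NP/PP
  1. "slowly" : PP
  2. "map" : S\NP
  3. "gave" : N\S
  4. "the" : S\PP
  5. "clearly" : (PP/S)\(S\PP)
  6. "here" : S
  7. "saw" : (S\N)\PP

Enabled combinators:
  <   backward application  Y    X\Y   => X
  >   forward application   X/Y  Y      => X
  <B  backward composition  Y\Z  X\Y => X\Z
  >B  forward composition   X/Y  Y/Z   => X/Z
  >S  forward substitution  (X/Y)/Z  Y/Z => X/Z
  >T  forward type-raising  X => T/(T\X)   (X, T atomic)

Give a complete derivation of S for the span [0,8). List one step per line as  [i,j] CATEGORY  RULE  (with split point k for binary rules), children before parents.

[0,1] NP/PP  lex  "some"
[1,2] PP  lex  "slowly"
[0,2] NP  >  k=1
[2,3] S\NP  lex  "map"
[3,4] N\S  lex  "gave"
[2,4] N\NP  <B  k=3
[4,5] S\PP  lex  "the"
[5,6] (PP/S)\(S\PP)  lex  "clearly"
[4,6] PP/S  <  k=5
[6,7] S  lex  "here"
[4,7] PP  >  k=6
[7,8] (S\N)\PP  lex  "saw"
[4,8] S\N  <  k=7
[2,8] S\NP  <B  k=4
[0,8] S  <  k=2

[0,8] S   <
  [0,2] NP   >
    [0,1] "some" : NP/PP
    [1,2] "slowly" : PP
  [2,8] S\NP   <B
    [2,4] N\NP   <B
      [2,3] "map" : S\NP
      [3,4] "gave" : N\S
    [4,8] S\N   <
      [4,7] PP   >
        [4,6] PP/S   <
          [4,5] "the" : S\PP
          [5,6] "clearly" : (PP/S)\(S\PP)
        [6,7] "here" : S
      [7,8] "saw" : (S\N)\PP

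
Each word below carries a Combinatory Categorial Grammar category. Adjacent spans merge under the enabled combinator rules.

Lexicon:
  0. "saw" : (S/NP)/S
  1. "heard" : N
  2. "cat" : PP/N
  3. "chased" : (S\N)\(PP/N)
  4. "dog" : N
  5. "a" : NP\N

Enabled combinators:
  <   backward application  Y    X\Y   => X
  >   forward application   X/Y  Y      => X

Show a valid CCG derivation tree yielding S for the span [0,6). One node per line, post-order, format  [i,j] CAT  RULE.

[0,1] (S/NP)/S  lex  "saw"
[1,2] N  lex  "heard"
[2,3] PP/N  lex  "cat"
[3,4] (S\N)\(PP/N)  lex  "chased"
[2,4] S\N  <  k=3
[1,4] S  <  k=2
[0,4] S/NP  >  k=1
[4,5] N  lex  "dog"
[5,6] NP\N  lex  "a"
[4,6] NP  <  k=5
[0,6] S  >  k=4

[0,6] S   >
  [0,4] S/NP   >
    [0,1] "saw" : (S/NP)/S
    [1,4] S   <
      [1,2] "heard" : N
      [2,4] S\N   <
        [2,3] "cat" : PP/N
        [3,4] "chased" : (S\N)\(PP/N)
  [4,6] NP   <
    [4,5] "dog" : N
    [5,6] "a" : NP\N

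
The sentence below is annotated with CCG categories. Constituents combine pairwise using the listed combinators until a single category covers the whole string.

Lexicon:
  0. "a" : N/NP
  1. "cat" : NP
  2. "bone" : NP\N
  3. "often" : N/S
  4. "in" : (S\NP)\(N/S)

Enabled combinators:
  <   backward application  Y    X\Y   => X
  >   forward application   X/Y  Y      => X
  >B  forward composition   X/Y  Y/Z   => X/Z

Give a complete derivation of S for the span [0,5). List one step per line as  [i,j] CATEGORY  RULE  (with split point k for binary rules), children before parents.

[0,1] N/NP  lex  "a"
[1,2] NP  lex  "cat"
[0,2] N  >  k=1
[2,3] NP\N  lex  "bone"
[0,3] NP  <  k=2
[3,4] N/S  lex  "often"
[4,5] (S\NP)\(N/S)  lex  "in"
[3,5] S\NP  <  k=4
[0,5] S  <  k=3

[0,5] S   <
  [0,3] NP   <
    [0,2] N   >
      [0,1] "a" : N/NP
      [1,2] "cat" : NP
    [2,3] "bone" : NP\N
  [3,5] S\NP   <
    [3,4] "often" : N/S
    [4,5] "in" : (S\NP)\(N/S)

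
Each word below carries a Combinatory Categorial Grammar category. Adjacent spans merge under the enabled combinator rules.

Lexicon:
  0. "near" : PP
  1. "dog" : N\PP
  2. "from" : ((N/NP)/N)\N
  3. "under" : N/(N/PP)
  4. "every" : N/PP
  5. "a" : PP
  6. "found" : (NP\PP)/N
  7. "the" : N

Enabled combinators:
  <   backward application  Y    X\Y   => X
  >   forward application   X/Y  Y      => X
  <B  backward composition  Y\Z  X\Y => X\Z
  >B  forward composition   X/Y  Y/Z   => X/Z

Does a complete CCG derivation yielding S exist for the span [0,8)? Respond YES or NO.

PP N\PP ((N/NP)/N)\N N/(N/PP) N/PP PP (NP\PP)/N N
CKY chart[0,8] = {N}; S ∉ chart

NO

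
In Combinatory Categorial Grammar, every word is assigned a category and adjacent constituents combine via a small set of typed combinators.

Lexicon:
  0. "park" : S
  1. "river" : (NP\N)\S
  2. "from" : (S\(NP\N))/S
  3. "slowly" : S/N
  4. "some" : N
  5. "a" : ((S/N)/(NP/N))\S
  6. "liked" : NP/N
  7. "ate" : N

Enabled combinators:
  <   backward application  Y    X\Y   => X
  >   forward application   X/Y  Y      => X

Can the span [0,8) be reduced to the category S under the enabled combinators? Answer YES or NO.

[0,8] S   >
  [0,7] S/N   >
    [0,6] (S/N)/(NP/N)   <
      [0,5] S   <
        [0,2] NP\N   <
          [0,1] "park" : S
          [1,2] "river" : (NP\N)\S
        [2,5] S\(NP\N)   >
          [2,3] "from" : (S\(NP\N))/S
          [3,5] S   >
            [3,4] "slowly" : S/N
            [4,5] "some" : N
      [5,6] "a" : ((S/N)/(NP/N))\S
    [6,7] "liked" : NP/N
  [7,8] "ate" : N

YES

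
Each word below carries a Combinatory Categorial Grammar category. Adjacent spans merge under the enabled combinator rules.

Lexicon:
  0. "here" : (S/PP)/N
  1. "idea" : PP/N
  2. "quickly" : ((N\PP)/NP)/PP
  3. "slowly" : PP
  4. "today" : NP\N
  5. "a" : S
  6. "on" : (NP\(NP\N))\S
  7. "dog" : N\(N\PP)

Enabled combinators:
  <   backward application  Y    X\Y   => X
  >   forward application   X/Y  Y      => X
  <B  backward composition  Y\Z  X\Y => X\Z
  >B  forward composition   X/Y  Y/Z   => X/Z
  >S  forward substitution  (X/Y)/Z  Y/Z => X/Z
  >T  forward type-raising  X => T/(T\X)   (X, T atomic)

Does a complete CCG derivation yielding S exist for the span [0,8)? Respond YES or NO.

[0,8] S   >
  [0,2] S/N   >S
    [0,1] "here" : (S/PP)/N
    [1,2] "idea" : PP/N
  [2,8] N   <
    [2,7] N\PP   >
      [2,4] (N\PP)/NP   >
        [2,3] "quickly" : ((N\PP)/NP)/PP
        [3,4] "slowly" : PP
      [4,7] NP   <
        [4,5] "today" : NP\N
        [5,7] NP\(NP\N)   <
          [5,6] "a" : S
          [6,7] "on" : (NP\(NP\N))\S
    [7,8] "dog" : N\(N\PP)

YES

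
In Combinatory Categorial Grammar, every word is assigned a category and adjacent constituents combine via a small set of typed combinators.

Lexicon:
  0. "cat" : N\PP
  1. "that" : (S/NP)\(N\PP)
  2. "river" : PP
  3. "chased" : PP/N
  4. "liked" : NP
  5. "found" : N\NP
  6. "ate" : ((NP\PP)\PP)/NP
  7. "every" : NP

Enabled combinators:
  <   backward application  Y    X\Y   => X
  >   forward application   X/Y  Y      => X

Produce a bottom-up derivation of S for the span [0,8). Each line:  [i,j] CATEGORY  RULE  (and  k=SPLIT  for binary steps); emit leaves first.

[0,1] N\PP  lex  "cat"
[1,2] (S/NP)\(N\PP)  lex  "that"
[0,2] S/NP  <  k=1
[2,3] PP  lex  "river"
[3,4] PP/N  lex  "chased"
[4,5] NP  lex  "liked"
[5,6] N\NP  lex  "found"
[4,6] N  <  k=5
[3,6] PP  >  k=4
[6,7] ((NP\PP)\PP)/NP  lex  "ate"
[7,8] NP  lex  "every"
[6,8] (NP\PP)\PP  >  k=7
[3,8] NP\PP  <  k=6
[2,8] NP  <  k=3
[0,8] S  >  k=2

[0,8] S   >
  [0,2] S/NP   <
    [0,1] "cat" : N\PP
    [1,2] "that" : (S/NP)\(N\PP)
  [2,8] NP   <
    [2,3] "river" : PP
    [3,8] NP\PP   <
      [3,6] PP   >
        [3,4] "chased" : PP/N
        [4,6] N   <
          [4,5] "liked" : NP
          [5,6] "found" : N\NP
      [6,8] (NP\PP)\PP   >
        [6,7] "ate" : ((NP\PP)\PP)/NP
        [7,8] "every" : NP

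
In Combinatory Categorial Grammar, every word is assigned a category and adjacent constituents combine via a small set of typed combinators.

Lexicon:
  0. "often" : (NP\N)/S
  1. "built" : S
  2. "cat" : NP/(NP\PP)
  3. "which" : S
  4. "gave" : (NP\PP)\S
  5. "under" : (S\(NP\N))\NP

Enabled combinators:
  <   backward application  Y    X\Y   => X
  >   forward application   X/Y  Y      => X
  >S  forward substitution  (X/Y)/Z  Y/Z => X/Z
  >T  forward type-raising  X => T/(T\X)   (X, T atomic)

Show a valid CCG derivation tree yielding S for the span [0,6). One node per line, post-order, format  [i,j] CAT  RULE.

[0,6] S   <
  [0,2] NP\N   >
    [0,1] "often" : (NP\N)/S
    [1,2] "built" : S
  [2,6] S\(NP\N)   <
    [2,5] NP   >
      [2,3] "cat" : NP/(NP\PP)
      [3,5] NP\PP   <
        [3,4] "which" : S
        [4,5] "gave" : (NP\PP)\S
    [5,6] "under" : (S\(NP\N))\NP

[0,1] (NP\N)/S  lex  "often"
[1,2] S  lex  "built"
[0,2] NP\N  >  k=1
[2,3] NP/(NP\PP)  lex  "cat"
[3,4] S  lex  "which"
[4,5] (NP\PP)\S  lex  "gave"
[3,5] NP\PP  <  k=4
[2,5] NP  >  k=3
[5,6] (S\(NP\N))\NP  lex  "under"
[2,6] S\(NP\N)  <  k=5
[0,6] S  <  k=2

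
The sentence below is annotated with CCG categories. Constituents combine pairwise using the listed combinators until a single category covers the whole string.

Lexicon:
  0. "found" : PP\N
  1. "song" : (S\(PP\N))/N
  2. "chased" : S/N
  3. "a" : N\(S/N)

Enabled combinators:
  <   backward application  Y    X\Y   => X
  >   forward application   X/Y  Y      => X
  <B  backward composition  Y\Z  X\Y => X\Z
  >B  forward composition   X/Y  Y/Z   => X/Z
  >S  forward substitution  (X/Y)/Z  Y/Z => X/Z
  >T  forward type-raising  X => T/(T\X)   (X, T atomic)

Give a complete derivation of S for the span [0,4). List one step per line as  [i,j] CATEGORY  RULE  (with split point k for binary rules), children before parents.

[0,1] PP\N  lex  "found"
[1,2] (S\(PP\N))/N  lex  "song"
[2,3] S/N  lex  "chased"
[3,4] N\(S/N)  lex  "a"
[2,4] N  <  k=3
[1,4] S\(PP\N)  >  k=2
[0,4] S  <  k=1

[0,4] S   <
  [0,1] "found" : PP\N
  [1,4] S\(PP\N)   >
    [1,2] "song" : (S\(PP\N))/N
    [2,4] N   <
      [2,3] "chased" : S/N
      [3,4] "a" : N\(S/N)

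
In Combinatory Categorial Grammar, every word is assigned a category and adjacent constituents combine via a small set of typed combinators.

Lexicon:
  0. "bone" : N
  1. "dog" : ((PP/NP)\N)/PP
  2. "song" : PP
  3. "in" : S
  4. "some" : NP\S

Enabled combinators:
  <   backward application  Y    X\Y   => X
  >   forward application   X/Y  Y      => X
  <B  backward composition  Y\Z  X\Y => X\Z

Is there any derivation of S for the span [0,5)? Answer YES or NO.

N ((PP/NP)\N)/PP PP S NP\S
CKY chart[0,5] = {PP}; S ∉ chart

NO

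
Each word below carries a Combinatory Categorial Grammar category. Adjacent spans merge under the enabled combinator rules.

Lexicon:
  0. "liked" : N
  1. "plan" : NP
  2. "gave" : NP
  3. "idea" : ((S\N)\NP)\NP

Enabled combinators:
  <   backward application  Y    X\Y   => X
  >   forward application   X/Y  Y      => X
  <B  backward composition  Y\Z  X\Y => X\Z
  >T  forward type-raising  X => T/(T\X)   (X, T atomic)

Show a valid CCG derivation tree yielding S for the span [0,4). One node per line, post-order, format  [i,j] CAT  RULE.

[0,4] S   <
  [0,1] "liked" : N
  [1,4] S\N   <
    [1,2] "plan" : NP
    [2,4] (S\N)\NP   <
      [2,3] "gave" : NP
      [3,4] "idea" : ((S\N)\NP)\NP

[0,1] N  lex  "liked"
[1,2] NP  lex  "plan"
[2,3] NP  lex  "gave"
[3,4] ((S\N)\NP)\NP  lex  "idea"
[2,4] (S\N)\NP  <  k=3
[1,4] S\N  <  k=2
[0,4] S  <  k=1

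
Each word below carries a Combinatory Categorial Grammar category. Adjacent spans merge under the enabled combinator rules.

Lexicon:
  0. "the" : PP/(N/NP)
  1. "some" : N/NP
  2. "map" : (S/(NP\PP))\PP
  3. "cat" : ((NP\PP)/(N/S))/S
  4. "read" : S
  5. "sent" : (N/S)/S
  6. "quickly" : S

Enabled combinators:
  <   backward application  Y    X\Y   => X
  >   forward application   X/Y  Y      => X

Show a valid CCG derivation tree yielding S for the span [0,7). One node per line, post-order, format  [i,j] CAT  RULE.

[0,7] S   >
  [0,3] S/(NP\PP)   <
    [0,2] PP   >
      [0,1] "the" : PP/(N/NP)
      [1,2] "some" : N/NP
    [2,3] "map" : (S/(NP\PP))\PP
  [3,7] NP\PP   >
    [3,5] (NP\PP)/(N/S)   >
      [3,4] "cat" : ((NP\PP)/(N/S))/S
      [4,5] "read" : S
    [5,7] N/S   >
      [5,6] "sent" : (N/S)/S
      [6,7] "quickly" : S

[0,1] PP/(N/NP)  lex  "the"
[1,2] N/NP  lex  "some"
[0,2] PP  >  k=1
[2,3] (S/(NP\PP))\PP  lex  "map"
[0,3] S/(NP\PP)  <  k=2
[3,4] ((NP\PP)/(N/S))/S  lex  "cat"
[4,5] S  lex  "read"
[3,5] (NP\PP)/(N/S)  >  k=4
[5,6] (N/S)/S  lex  "sent"
[6,7] S  lex  "quickly"
[5,7] N/S  >  k=6
[3,7] NP\PP  >  k=5
[0,7] S  >  k=3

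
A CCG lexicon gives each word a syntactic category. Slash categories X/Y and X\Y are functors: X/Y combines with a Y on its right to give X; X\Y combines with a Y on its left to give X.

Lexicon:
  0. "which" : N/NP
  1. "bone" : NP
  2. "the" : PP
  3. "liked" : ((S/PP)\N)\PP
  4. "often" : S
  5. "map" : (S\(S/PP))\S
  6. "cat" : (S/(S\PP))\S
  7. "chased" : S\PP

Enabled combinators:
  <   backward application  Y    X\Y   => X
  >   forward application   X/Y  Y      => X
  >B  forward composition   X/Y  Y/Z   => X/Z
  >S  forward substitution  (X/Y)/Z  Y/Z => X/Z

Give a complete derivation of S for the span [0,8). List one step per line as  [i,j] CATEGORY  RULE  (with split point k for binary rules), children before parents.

[0,1] N/NP  lex  "which"
[1,2] NP  lex  "bone"
[0,2] N  >  k=1
[2,3] PP  lex  "the"
[3,4] ((S/PP)\N)\PP  lex  "liked"
[2,4] (S/PP)\N  <  k=3
[0,4] S/PP  <  k=2
[4,5] S  lex  "often"
[5,6] (S\(S/PP))\S  lex  "map"
[4,6] S\(S/PP)  <  k=5
[0,6] S  <  k=4
[6,7] (S/(S\PP))\S  lex  "cat"
[0,7] S/(S\PP)  <  k=6
[7,8] S\PP  lex  "chased"
[0,8] S  >  k=7

[0,8] S   >
  [0,7] S/(S\PP)   <
    [0,6] S   <
      [0,4] S/PP   <
        [0,2] N   >
          [0,1] "which" : N/NP
          [1,2] "bone" : NP
        [2,4] (S/PP)\N   <
          [2,3] "the" : PP
          [3,4] "liked" : ((S/PP)\N)\PP
      [4,6] S\(S/PP)   <
        [4,5] "often" : S
        [5,6] "map" : (S\(S/PP))\S
    [6,7] "cat" : (S/(S\PP))\S
  [7,8] "chased" : S\PP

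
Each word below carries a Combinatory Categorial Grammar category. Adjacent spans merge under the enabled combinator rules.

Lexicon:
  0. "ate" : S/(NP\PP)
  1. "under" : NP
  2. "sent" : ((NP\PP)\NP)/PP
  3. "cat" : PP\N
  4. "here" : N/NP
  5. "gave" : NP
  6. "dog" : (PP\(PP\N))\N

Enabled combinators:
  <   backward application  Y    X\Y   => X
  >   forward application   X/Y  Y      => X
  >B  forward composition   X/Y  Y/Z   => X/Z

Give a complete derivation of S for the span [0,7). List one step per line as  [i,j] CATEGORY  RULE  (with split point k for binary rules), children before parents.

[0,7] S   >
  [0,1] "ate" : S/(NP\PP)
  [1,7] NP\PP   <
    [1,2] "under" : NP
    [2,7] (NP\PP)\NP   >
      [2,3] "sent" : ((NP\PP)\NP)/PP
      [3,7] PP   <
        [3,4] "cat" : PP\N
        [4,7] PP\(PP\N)   <
          [4,6] N   >
            [4,5] "here" : N/NP
            [5,6] "gave" : NP
          [6,7] "dog" : (PP\(PP\N))\N

[0,1] S/(NP\PP)  lex  "ate"
[1,2] NP  lex  "under"
[2,3] ((NP\PP)\NP)/PP  lex  "sent"
[3,4] PP\N  lex  "cat"
[4,5] N/NP  lex  "here"
[5,6] NP  lex  "gave"
[4,6] N  >  k=5
[6,7] (PP\(PP\N))\N  lex  "dog"
[4,7] PP\(PP\N)  <  k=6
[3,7] PP  <  k=4
[2,7] (NP\PP)\NP  >  k=3
[1,7] NP\PP  <  k=2
[0,7] S  >  k=1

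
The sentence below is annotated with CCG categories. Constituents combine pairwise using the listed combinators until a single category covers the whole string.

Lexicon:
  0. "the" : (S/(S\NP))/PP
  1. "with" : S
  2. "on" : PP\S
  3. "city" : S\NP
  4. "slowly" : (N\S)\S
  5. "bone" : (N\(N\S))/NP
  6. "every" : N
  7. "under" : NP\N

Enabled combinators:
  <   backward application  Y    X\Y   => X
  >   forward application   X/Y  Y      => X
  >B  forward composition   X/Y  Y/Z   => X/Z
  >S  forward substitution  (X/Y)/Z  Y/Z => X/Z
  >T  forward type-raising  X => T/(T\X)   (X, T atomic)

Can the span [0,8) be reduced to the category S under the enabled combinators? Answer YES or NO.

(S/(S\NP))/PP S PP\S S\NP (N\S)\S (N\(N\S))/NP N NP\N
CKY chart[0,8] = {N, N/(N\N), NP/(NP\N), PP/(PP\N), S/(S\N)}; S ∉ chart

NO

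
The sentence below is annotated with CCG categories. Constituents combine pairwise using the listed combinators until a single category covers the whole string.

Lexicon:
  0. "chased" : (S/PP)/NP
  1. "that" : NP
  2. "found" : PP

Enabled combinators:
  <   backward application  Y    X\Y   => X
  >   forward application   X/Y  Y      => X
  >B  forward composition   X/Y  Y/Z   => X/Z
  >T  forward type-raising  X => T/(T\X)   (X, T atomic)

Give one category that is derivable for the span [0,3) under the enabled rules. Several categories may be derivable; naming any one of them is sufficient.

S

[0,3] S   >
  [0,2] S/PP   >
    [0,1] "chased" : (S/PP)/NP
    [1,2] "that" : NP
  [2,3] "found" : PP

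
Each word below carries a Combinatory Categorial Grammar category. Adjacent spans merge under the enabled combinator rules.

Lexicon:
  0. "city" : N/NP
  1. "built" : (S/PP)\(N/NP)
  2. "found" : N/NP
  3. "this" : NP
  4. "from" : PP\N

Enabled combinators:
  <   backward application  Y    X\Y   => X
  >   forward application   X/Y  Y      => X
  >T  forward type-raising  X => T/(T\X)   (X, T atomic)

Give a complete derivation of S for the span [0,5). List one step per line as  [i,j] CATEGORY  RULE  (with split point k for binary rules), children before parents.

[0,5] S   >
  [0,2] S/PP   <
    [0,1] "city" : N/NP
    [1,2] "built" : (S/PP)\(N/NP)
  [2,5] PP   <
    [2,4] N   >
      [2,3] "found" : N/NP
      [3,4] "this" : NP
    [4,5] "from" : PP\N

[0,1] N/NP  lex  "city"
[1,2] (S/PP)\(N/NP)  lex  "built"
[0,2] S/PP  <  k=1
[2,3] N/NP  lex  "found"
[3,4] NP  lex  "this"
[2,4] N  >  k=3
[4,5] PP\N  lex  "from"
[2,5] PP  <  k=4
[0,5] S  >  k=2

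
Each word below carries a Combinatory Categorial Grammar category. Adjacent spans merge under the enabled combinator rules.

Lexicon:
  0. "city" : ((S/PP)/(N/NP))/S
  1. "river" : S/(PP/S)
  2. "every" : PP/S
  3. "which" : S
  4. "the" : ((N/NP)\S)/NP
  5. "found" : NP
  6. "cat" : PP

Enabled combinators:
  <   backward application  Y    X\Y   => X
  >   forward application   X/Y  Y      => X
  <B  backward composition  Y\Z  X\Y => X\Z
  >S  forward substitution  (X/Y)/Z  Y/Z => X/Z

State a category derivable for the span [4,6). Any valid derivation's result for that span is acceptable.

[0,7] S   >
  [0,6] S/PP   >
    [0,3] (S/PP)/(N/NP)   >
      [0,1] "city" : ((S/PP)/(N/NP))/S
      [1,3] S   >
        [1,2] "river" : S/(PP/S)
        [2,3] "every" : PP/S
    [3,6] N/NP   <
      [3,4] "which" : S
      [4,6] (N/NP)\S   >
        [4,5] "the" : ((N/NP)\S)/NP
        [5,6] "found" : NP
  [6,7] "cat" : PP

(N/NP)\S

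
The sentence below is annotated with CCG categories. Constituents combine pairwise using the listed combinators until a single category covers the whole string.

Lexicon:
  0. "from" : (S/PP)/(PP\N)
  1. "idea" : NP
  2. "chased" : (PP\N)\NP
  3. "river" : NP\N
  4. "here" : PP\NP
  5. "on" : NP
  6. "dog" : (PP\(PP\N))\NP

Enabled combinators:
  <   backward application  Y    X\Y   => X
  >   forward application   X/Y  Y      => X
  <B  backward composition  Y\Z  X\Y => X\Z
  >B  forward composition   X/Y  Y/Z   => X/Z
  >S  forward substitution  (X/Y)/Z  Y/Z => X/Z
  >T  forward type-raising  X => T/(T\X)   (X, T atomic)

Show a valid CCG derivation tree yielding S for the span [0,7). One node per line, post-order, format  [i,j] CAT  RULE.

[0,1] (S/PP)/(PP\N)  lex  "from"
[1,2] NP  lex  "idea"
[2,3] (PP\N)\NP  lex  "chased"
[1,3] PP\N  <  k=2
[0,3] S/PP  >  k=1
[3,4] NP\N  lex  "river"
[4,5] PP\NP  lex  "here"
[3,5] PP\N  <B  k=4
[5,6] NP  lex  "on"
[6,7] (PP\(PP\N))\NP  lex  "dog"
[5,7] PP\(PP\N)  <  k=6
[3,7] PP  <  k=5
[0,7] S  >  k=3

[0,7] S   >
  [0,3] S/PP   >
    [0,1] "from" : (S/PP)/(PP\N)
    [1,3] PP\N   <
      [1,2] "idea" : NP
      [2,3] "chased" : (PP\N)\NP
  [3,7] PP   <
    [3,5] PP\N   <B
      [3,4] "river" : NP\N
      [4,5] "here" : PP\NP
    [5,7] PP\(PP\N)   <
      [5,6] "on" : NP
      [6,7] "dog" : (PP\(PP\N))\NP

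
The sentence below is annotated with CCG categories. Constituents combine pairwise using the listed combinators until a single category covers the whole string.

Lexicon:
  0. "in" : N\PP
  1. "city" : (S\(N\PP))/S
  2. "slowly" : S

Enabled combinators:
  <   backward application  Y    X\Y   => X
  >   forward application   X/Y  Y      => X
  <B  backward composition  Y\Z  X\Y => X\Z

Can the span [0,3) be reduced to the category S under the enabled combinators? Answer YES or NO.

YES

[0,3] S   <
  [0,1] "in" : N\PP
  [1,3] S\(N\PP)   >
    [1,2] "city" : (S\(N\PP))/S
    [2,3] "slowly" : S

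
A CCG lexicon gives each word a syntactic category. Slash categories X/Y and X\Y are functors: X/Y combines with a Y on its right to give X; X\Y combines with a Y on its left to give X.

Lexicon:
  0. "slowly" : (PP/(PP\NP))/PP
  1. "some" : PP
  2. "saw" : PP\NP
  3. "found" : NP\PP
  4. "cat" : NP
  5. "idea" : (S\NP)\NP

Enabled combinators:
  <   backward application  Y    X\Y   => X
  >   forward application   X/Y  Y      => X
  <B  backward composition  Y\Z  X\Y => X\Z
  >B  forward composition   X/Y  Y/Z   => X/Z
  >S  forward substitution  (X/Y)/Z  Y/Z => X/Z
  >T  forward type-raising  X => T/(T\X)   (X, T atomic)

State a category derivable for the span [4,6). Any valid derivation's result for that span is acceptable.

[0,6] S   <
  [0,3] PP   >
    [0,2] PP/(PP\NP)   >
      [0,1] "slowly" : (PP/(PP\NP))/PP
      [1,2] "some" : PP
    [2,3] "saw" : PP\NP
  [3,6] S\PP   <B
    [3,4] "found" : NP\PP
    [4,6] S\NP   <
      [4,5] "cat" : NP
      [5,6] "idea" : (S\NP)\NP

S\NP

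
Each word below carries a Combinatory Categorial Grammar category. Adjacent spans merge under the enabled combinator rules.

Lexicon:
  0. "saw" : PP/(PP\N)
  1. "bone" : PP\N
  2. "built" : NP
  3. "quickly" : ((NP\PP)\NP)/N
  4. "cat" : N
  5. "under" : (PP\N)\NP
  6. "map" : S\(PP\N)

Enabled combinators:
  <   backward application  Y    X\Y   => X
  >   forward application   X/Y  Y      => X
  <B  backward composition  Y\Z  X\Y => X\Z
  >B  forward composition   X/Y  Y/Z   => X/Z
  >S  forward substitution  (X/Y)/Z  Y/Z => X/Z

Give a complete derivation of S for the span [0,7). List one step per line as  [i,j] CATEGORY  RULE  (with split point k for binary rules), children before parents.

[0,7] S   <
  [0,5] NP   <
    [0,2] PP   >
      [0,1] "saw" : PP/(PP\N)
      [1,2] "bone" : PP\N
    [2,5] NP\PP   <
      [2,3] "built" : NP
      [3,5] (NP\PP)\NP   >
        [3,4] "quickly" : ((NP\PP)\NP)/N
        [4,5] "cat" : N
  [5,7] S\NP   <B
    [5,6] "under" : (PP\N)\NP
    [6,7] "map" : S\(PP\N)

[0,1] PP/(PP\N)  lex  "saw"
[1,2] PP\N  lex  "bone"
[0,2] PP  >  k=1
[2,3] NP  lex  "built"
[3,4] ((NP\PP)\NP)/N  lex  "quickly"
[4,5] N  lex  "cat"
[3,5] (NP\PP)\NP  >  k=4
[2,5] NP\PP  <  k=3
[0,5] NP  <  k=2
[5,6] (PP\N)\NP  lex  "under"
[6,7] S\(PP\N)  lex  "map"
[5,7] S\NP  <B  k=6
[0,7] S  <  k=5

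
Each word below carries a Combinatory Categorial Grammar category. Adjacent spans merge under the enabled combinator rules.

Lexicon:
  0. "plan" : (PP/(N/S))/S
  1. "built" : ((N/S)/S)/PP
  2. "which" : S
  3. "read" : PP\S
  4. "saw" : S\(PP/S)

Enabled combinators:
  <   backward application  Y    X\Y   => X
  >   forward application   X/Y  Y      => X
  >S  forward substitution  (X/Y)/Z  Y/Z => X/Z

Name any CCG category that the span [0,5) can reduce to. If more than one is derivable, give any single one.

S

[0,5] S   <
  [0,4] PP/S   >S
    [0,1] "plan" : (PP/(N/S))/S
    [1,4] (N/S)/S   >
      [1,2] "built" : ((N/S)/S)/PP
      [2,4] PP   <
        [2,3] "which" : S
        [3,4] "read" : PP\S
  [4,5] "saw" : S\(PP/S)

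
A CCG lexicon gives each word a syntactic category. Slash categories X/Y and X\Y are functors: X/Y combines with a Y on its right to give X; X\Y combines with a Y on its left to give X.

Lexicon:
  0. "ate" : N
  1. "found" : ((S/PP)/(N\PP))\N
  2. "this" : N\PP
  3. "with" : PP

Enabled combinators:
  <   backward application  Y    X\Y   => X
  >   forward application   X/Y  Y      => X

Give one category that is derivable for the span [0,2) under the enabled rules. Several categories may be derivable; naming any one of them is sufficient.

(S/PP)/(N\PP)

[0,4] S   >
  [0,3] S/PP   >
    [0,2] (S/PP)/(N\PP)   <
      [0,1] "ate" : N
      [1,2] "found" : ((S/PP)/(N\PP))\N
    [2,3] "this" : N\PP
  [3,4] "with" : PP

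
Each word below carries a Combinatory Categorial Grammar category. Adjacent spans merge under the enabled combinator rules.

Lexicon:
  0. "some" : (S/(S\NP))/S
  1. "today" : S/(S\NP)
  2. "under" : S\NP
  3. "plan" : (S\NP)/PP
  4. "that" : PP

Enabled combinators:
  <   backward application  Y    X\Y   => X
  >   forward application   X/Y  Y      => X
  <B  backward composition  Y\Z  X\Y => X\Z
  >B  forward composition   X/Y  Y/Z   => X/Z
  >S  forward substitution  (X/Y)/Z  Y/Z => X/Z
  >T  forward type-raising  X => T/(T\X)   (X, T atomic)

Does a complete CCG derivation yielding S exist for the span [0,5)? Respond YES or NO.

YES

[0,5] S   >
  [0,3] S/(S\NP)   >
    [0,1] "some" : (S/(S\NP))/S
    [1,3] S   >
      [1,2] "today" : S/(S\NP)
      [2,3] "under" : S\NP
  [3,5] S\NP   >
    [3,4] "plan" : (S\NP)/PP
    [4,5] "that" : PP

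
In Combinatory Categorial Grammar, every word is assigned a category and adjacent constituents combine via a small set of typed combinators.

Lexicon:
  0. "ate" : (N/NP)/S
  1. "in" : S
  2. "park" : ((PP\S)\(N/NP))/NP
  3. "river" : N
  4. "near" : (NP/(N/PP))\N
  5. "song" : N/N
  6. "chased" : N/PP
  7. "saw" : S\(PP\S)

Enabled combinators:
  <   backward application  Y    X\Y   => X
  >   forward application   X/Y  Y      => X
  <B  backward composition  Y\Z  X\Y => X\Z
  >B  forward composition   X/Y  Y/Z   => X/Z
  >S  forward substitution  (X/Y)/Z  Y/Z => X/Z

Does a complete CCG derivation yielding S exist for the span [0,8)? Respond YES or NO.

[0,8] S   <
  [0,7] PP\S   <
    [0,2] N/NP   >
      [0,1] "ate" : (N/NP)/S
      [1,2] "in" : S
    [2,7] (PP\S)\(N/NP)   >
      [2,3] "park" : ((PP\S)\(N/NP))/NP
      [3,7] NP   >
        [3,5] NP/(N/PP)   <
          [3,4] "river" : N
          [4,5] "near" : (NP/(N/PP))\N
        [5,7] N/PP   >B
          [5,6] "song" : N/N
          [6,7] "chased" : N/PP
  [7,8] "saw" : S\(PP\S)

YES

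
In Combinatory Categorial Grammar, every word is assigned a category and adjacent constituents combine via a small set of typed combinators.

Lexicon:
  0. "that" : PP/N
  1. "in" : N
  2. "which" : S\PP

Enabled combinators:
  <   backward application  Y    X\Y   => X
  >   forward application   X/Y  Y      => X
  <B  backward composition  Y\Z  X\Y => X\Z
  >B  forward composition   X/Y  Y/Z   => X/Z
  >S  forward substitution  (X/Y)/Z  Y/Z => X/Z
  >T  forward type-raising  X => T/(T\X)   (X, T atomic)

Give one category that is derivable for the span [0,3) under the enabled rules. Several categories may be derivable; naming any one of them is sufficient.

[0,3] S   <
  [0,2] PP   >
    [0,1] "that" : PP/N
    [1,2] "in" : N
  [2,3] "which" : S\PP

S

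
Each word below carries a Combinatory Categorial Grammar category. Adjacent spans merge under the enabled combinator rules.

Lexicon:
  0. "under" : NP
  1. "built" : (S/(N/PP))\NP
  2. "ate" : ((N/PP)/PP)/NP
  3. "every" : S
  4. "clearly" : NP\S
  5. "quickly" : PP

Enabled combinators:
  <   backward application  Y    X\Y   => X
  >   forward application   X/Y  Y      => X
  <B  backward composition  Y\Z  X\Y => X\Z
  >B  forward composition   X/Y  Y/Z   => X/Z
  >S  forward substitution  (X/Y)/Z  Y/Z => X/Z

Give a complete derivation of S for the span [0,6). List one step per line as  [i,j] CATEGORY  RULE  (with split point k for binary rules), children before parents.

[0,1] NP  lex  "under"
[1,2] (S/(N/PP))\NP  lex  "built"
[0,2] S/(N/PP)  <  k=1
[2,3] ((N/PP)/PP)/NP  lex  "ate"
[3,4] S  lex  "every"
[4,5] NP\S  lex  "clearly"
[3,5] NP  <  k=4
[2,5] (N/PP)/PP  >  k=3
[0,5] S/PP  >B  k=2
[5,6] PP  lex  "quickly"
[0,6] S  >  k=5

[0,6] S   >
  [0,5] S/PP   >B
    [0,2] S/(N/PP)   <
      [0,1] "under" : NP
      [1,2] "built" : (S/(N/PP))\NP
    [2,5] (N/PP)/PP   >
      [2,3] "ate" : ((N/PP)/PP)/NP
      [3,5] NP   <
        [3,4] "every" : S
        [4,5] "clearly" : NP\S
  [5,6] "quickly" : PP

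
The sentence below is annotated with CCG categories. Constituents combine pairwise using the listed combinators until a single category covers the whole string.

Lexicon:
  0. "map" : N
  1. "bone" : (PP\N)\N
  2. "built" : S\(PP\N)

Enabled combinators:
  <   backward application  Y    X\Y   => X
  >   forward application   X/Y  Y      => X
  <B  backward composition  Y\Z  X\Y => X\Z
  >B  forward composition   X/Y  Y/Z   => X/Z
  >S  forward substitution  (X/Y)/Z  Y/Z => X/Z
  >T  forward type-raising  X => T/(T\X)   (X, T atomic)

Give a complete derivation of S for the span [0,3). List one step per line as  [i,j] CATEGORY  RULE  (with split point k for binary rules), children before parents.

[0,3] S   <
  [0,2] PP\N   <
    [0,1] "map" : N
    [1,2] "bone" : (PP\N)\N
  [2,3] "built" : S\(PP\N)

[0,1] N  lex  "map"
[1,2] (PP\N)\N  lex  "bone"
[0,2] PP\N  <  k=1
[2,3] S\(PP\N)  lex  "built"
[0,3] S  <  k=2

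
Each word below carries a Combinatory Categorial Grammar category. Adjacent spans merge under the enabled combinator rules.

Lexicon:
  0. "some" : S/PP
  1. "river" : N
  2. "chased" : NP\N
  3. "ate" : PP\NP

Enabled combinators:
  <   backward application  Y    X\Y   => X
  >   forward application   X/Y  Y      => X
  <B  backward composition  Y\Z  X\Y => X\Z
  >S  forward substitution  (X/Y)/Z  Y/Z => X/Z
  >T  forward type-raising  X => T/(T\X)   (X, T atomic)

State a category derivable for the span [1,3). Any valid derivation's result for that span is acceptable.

NP

[0,4] S   >
  [0,1] "some" : S/PP
  [1,4] PP   <
    [1,3] NP   >
      [1,2] NP/(NP\N)   >T
        [1,2] "river" : N
      [2,3] "chased" : NP\N
    [3,4] "ate" : PP\NP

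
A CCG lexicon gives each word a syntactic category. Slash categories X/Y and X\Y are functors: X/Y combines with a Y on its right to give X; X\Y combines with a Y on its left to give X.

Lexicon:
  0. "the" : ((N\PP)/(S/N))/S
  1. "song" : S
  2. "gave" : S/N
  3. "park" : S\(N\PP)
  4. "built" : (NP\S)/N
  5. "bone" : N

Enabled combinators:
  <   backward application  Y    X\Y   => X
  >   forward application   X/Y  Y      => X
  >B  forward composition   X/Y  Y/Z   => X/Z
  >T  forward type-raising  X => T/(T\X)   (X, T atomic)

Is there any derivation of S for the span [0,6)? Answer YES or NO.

((N\PP)/(S/N))/S S S/N S\(N\PP) (NP\S)/N N
CKY chart[0,6] = {N/(N\NP), NP, NP/(NP\NP), NP/(N\N), PP/(PP\NP), S/(S\NP)}; S ∉ chart

NO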